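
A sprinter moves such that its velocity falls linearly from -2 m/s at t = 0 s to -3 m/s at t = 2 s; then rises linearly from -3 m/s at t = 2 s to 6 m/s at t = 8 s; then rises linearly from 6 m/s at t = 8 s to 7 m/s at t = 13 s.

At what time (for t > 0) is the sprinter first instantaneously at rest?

v changes sign on 2–8 s (from -3 to 6); the graph is linear there, so v = 0 at t = 2 + (3)·(8 − 2)/(6 − -3) = 4 s.

t = 4 s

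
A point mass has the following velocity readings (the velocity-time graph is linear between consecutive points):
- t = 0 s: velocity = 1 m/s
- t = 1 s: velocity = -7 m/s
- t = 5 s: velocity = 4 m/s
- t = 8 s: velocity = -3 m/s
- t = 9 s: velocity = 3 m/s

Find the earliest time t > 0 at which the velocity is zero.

t = 0.125 s

v changes sign on 0–1 s (from 1 to -7); the graph is linear there, so v = 0 at t = 0 + (-1)·(1 − 0)/(-7 − 1) = 0.125 s.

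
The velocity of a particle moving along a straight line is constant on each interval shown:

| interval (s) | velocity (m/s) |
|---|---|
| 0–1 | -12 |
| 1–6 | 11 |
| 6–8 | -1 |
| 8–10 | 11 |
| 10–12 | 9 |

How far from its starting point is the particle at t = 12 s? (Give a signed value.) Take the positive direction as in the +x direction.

Displacement is the signed area under the v-t curve.
0–1 s: -12 × 1 = -12 m
1–6 s: 11 × 5 = 55 m
6–8 s: -1 × 2 = -2 m
8–10 s: 11 × 2 = 22 m
10–12 s: 9 × 2 = 18 m
Net displacement = 81 m

81 m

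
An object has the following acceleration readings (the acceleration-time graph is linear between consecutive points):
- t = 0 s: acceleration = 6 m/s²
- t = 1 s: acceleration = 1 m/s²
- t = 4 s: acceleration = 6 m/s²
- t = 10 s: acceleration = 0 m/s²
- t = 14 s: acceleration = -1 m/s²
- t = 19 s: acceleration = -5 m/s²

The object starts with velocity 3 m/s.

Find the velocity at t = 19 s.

18 m/s

Δv equals the area under the a-t graph; then v = v₀ + Δv.
0–1 s: ½(6 + 1)(1) = 3.5 m/s
1–4 s: ½(1 + 6)(3) = 10.5 m/s
4–10 s: ½(6 + 0)(6) = 18 m/s
10–14 s: ½(0 + -1)(4) = -2 m/s
14–19 s: ½(-1 + -5)(5) = -15 m/s
Δv = 15 m/s, so v(19) = 3 + (15) = 18 m/s.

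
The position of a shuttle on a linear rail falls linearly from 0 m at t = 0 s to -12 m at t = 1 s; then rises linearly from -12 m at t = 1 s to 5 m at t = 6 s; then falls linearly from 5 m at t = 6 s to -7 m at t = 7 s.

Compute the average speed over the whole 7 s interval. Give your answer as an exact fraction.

41/7 m/s

Average speed = (total path length)/(elapsed time); on a piecewise-linear x-t graph the path length is Σ|Δx|.
0–1 s: |Δx| = |-12 − 0| = 12 m
1–6 s: |Δx| = |5 − -12| = 17 m
6–7 s: |Δx| = |-7 − 5| = 12 m
Total path = 41 m; average speed = 41/7 = 41/7 m/s.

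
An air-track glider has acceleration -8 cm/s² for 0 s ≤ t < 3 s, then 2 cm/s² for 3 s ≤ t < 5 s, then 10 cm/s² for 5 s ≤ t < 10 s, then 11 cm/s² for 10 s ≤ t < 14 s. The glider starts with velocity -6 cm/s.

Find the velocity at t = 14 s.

Δv equals the area under the a-t graph; then v = v₀ + Δv.
0–3 s: -8 × 3 = -24 cm/s
3–5 s: 2 × 2 = 4 cm/s
5–10 s: 10 × 5 = 50 cm/s
10–14 s: 11 × 4 = 44 cm/s
Δv = 74 cm/s, so v(14) = -6 + (74) = 68 cm/s.

68 cm/s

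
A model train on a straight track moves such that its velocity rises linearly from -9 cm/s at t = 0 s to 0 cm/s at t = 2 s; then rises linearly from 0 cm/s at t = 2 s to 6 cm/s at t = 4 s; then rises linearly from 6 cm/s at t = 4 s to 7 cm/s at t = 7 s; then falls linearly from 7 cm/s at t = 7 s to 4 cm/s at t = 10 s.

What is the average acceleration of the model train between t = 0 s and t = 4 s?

Average acceleration = Δv/Δt = (6 − -9)/(4 − 0) = 3.75 cm/s².

3.75 cm/s²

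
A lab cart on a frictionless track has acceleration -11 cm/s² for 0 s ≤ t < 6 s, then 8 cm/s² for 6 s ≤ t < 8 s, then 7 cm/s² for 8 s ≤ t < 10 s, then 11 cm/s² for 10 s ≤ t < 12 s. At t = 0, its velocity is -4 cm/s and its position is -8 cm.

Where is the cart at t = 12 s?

On each constant-a segment, Δv = aΔt and Δx = v₀Δt + ½aΔt²; chain segment to segment.
0–6 s: v starts -4 cm/s; Δx = -4·6 + ½·-11·6² = -222 cm; v ends -70 cm/s.
6–8 s: v starts -70 cm/s; Δx = -70·2 + ½·8·2² = -124 cm; v ends -54 cm/s.
8–10 s: v starts -54 cm/s; Δx = -54·2 + ½·7·2² = -94 cm; v ends -40 cm/s.
10–12 s: v starts -40 cm/s; Δx = -40·2 + ½·11·2² = -58 cm; v ends -18 cm/s.
x(12) = -8 + Σ Δx = -506 cm.

-506 cm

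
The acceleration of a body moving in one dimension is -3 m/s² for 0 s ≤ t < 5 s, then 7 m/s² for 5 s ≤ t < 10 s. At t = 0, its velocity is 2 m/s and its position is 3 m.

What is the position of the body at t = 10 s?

-2 m

On each constant-a segment, Δv = aΔt and Δx = v₀Δt + ½aΔt²; chain segment to segment.
0–5 s: v starts 2 m/s; Δx = 2·5 + ½·-3·5² = -27.5 m; v ends -13 m/s.
5–10 s: v starts -13 m/s; Δx = -13·5 + ½·7·5² = 22.5 m; v ends 22 m/s.
x(10) = 3 + Σ Δx = -2 m.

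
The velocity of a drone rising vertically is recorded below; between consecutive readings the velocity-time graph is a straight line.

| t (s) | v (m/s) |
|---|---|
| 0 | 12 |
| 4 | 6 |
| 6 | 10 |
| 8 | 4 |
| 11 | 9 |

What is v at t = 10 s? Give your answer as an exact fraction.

On 8–11 s the graph is linear from 4 to 9 m/s: v(10) = 4 + (9 − 4)·(10 − 8)/(11 − 8) = 22/3 m/s.

22/3 m/s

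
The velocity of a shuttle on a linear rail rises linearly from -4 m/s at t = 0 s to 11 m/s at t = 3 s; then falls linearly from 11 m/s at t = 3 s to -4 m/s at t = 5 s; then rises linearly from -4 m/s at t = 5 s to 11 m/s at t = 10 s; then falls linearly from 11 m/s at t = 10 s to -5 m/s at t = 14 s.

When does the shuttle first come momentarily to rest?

t = 0.8 s

v changes sign on 0–3 s (from -4 to 11); the graph is linear there, so v = 0 at t = 0 + (4)·(3 − 0)/(11 − -4) = 0.8 s.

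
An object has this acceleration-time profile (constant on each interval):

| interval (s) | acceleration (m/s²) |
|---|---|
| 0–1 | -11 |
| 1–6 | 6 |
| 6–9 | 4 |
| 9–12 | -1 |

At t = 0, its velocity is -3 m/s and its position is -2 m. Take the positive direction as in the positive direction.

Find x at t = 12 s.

140 m

On each constant-a segment, Δv = aΔt and Δx = v₀Δt + ½aΔt²; chain segment to segment.
0–1 s: v starts -3 m/s; Δx = -3·1 + ½·-11·1² = -8.5 m; v ends -14 m/s.
1–6 s: v starts -14 m/s; Δx = -14·5 + ½·6·5² = 5 m; v ends 16 m/s.
6–9 s: v starts 16 m/s; Δx = 16·3 + ½·4·3² = 66 m; v ends 28 m/s.
9–12 s: v starts 28 m/s; Δx = 28·3 + ½·-1·3² = 79.5 m; v ends 25 m/s.
x(12) = -2 + Σ Δx = 140 m.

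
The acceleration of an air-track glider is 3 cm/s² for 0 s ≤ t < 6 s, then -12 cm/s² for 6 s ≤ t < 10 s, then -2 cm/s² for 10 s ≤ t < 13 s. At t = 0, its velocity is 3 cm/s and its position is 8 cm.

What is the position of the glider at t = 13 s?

On each constant-a segment, Δv = aΔt and Δx = v₀Δt + ½aΔt²; chain segment to segment.
0–6 s: v starts 3 cm/s; Δx = 3·6 + ½·3·6² = 72 cm; v ends 21 cm/s.
6–10 s: v starts 21 cm/s; Δx = 21·4 + ½·-12·4² = -12 cm; v ends -27 cm/s.
10–13 s: v starts -27 cm/s; Δx = -27·3 + ½·-2·3² = -90 cm; v ends -33 cm/s.
x(13) = 8 + Σ Δx = -22 cm.

-22 cm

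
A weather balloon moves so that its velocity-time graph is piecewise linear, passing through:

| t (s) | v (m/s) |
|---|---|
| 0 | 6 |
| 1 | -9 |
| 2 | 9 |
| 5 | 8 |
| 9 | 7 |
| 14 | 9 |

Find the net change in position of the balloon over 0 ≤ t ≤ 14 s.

Net displacement equals the area under the velocity-time graph (areas below the axis count negative).
0–1 s: ½(6 + -9)(1) = -1.5 m
1–2 s: ½(-9 + 9)(1) = 0 m
2–5 s: ½(9 + 8)(3) = 25.5 m
5–9 s: ½(8 + 7)(4) = 30 m
9–14 s: ½(7 + 9)(5) = 40 m
Net displacement = 94 m

94 m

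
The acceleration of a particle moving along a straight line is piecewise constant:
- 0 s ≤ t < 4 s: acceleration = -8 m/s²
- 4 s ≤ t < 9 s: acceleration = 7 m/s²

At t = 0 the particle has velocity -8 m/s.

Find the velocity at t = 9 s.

Δv equals the area under the a-t graph; then v = v₀ + Δv.
0–4 s: -8 × 4 = -32 m/s
4–9 s: 7 × 5 = 35 m/s
Δv = 3 m/s, so v(9) = -8 + (3) = -5 m/s.

-5 m/s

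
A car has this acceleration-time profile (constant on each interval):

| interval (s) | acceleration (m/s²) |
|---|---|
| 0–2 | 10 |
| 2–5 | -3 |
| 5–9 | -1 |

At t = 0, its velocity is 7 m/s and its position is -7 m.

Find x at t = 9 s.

On each constant-a segment, Δv = aΔt and Δx = v₀Δt + ½aΔt²; chain segment to segment.
0–2 s: v starts 7 m/s; Δx = 7·2 + ½·10·2² = 34 m; v ends 27 m/s.
2–5 s: v starts 27 m/s; Δx = 27·3 + ½·-3·3² = 67.5 m; v ends 18 m/s.
5–9 s: v starts 18 m/s; Δx = 18·4 + ½·-1·4² = 64 m; v ends 14 m/s.
x(9) = -7 + Σ Δx = 158.5 m.

158.5 m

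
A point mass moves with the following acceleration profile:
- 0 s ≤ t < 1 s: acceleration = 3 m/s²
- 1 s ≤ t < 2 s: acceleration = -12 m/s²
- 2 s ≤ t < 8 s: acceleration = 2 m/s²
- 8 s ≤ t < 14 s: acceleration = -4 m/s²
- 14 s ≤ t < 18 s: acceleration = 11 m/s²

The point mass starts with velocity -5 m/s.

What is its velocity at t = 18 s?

Δv equals the area under the a-t graph; then v = v₀ + Δv.
0–1 s: 3 × 1 = 3 m/s
1–2 s: -12 × 1 = -12 m/s
2–8 s: 2 × 6 = 12 m/s
8–14 s: -4 × 6 = -24 m/s
14–18 s: 11 × 4 = 44 m/s
Δv = 23 m/s, so v(18) = -5 + (23) = 18 m/s.

18 m/s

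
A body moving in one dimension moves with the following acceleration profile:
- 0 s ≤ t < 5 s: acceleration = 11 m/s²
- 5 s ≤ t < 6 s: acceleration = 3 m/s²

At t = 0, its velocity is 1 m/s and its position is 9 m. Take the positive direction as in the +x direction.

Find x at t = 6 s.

209 m

On each constant-a segment, Δv = aΔt and Δx = v₀Δt + ½aΔt²; chain segment to segment.
0–5 s: v starts 1 m/s; Δx = 1·5 + ½·11·5² = 142.5 m; v ends 56 m/s.
5–6 s: v starts 56 m/s; Δx = 56·1 + ½·3·1² = 57.5 m; v ends 59 m/s.
x(6) = 9 + Σ Δx = 209 m.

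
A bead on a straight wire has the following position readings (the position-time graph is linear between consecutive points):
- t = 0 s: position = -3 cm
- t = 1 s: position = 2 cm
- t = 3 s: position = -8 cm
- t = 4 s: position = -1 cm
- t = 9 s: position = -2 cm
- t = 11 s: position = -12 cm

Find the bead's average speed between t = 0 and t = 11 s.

Average speed = (total path length)/(elapsed time); on a piecewise-linear x-t graph the path length is Σ|Δx|.
0–1 s: |Δx| = |2 − -3| = 5 cm
1–3 s: |Δx| = |-8 − 2| = 10 cm
3–4 s: |Δx| = |-1 − -8| = 7 cm
4–9 s: |Δx| = |-2 − -1| = 1 cm
9–11 s: |Δx| = |-12 − -2| = 10 cm
Total path = 33 cm; average speed = 33/11 = 3 cm/s.

3 cm/s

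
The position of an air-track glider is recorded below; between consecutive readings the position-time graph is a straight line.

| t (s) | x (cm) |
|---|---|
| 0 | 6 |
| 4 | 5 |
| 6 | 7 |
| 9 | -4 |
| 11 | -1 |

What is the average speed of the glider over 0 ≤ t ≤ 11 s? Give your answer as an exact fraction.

17/11 cm/s

Average speed = (total path length)/(elapsed time); on a piecewise-linear x-t graph the path length is Σ|Δx|.
0–4 s: |Δx| = |5 − 6| = 1 cm
4–6 s: |Δx| = |7 − 5| = 2 cm
6–9 s: |Δx| = |-4 − 7| = 11 cm
9–11 s: |Δx| = |-1 − -4| = 3 cm
Total path = 17 cm; average speed = 17/11 = 17/11 cm/s.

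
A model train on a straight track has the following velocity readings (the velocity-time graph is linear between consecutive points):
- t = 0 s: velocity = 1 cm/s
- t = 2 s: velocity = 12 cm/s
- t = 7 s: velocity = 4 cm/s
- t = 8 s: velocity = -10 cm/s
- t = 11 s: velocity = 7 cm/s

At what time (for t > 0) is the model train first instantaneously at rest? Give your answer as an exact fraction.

v changes sign on 7–8 s (from 4 to -10); the graph is linear there, so v = 0 at t = 7 + (-4)·(8 − 7)/(-10 − 4) = 51/7 s.

t = 51/7 s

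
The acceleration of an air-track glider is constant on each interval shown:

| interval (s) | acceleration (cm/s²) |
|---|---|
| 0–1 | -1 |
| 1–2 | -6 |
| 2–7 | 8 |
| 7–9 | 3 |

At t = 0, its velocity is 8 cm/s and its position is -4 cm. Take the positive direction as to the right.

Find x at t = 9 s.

On each constant-a segment, Δv = aΔt and Δx = v₀Δt + ½aΔt²; chain segment to segment.
0–1 s: v starts 8 cm/s; Δx = 8·1 + ½·-1·1² = 7.5 cm; v ends 7 cm/s.
1–2 s: v starts 7 cm/s; Δx = 7·1 + ½·-6·1² = 4 cm; v ends 1 cm/s.
2–7 s: v starts 1 cm/s; Δx = 1·5 + ½·8·5² = 105 cm; v ends 41 cm/s.
7–9 s: v starts 41 cm/s; Δx = 41·2 + ½·3·2² = 88 cm; v ends 47 cm/s.
x(9) = -4 + Σ Δx = 200.5 cm.

200.5 cm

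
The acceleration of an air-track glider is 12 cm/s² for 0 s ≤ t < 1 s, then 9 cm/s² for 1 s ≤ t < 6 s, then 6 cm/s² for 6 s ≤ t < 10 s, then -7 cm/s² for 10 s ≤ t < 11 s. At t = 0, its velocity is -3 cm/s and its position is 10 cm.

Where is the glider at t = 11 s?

On each constant-a segment, Δv = aΔt and Δx = v₀Δt + ½aΔt²; chain segment to segment.
0–1 s: v starts -3 cm/s; Δx = -3·1 + ½·12·1² = 3 cm; v ends 9 cm/s.
1–6 s: v starts 9 cm/s; Δx = 9·5 + ½·9·5² = 157.5 cm; v ends 54 cm/s.
6–10 s: v starts 54 cm/s; Δx = 54·4 + ½·6·4² = 264 cm; v ends 78 cm/s.
10–11 s: v starts 78 cm/s; Δx = 78·1 + ½·-7·1² = 74.5 cm; v ends 71 cm/s.
x(11) = 10 + Σ Δx = 509 cm.

509 cm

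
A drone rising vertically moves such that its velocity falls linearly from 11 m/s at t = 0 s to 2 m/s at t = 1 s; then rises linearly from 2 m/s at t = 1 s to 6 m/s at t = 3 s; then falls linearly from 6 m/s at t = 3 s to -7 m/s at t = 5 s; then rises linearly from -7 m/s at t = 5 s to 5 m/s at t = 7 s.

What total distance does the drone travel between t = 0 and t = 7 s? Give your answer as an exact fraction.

Total distance travelled is ∫|v| dt — sum the magnitudes of each area piece.
0–1 s: |½(11 + 2)(1)| = 6.5 m
1–3 s: |½(2 + 6)(2)| = 8 m
3–5 s: v = 0 at t = 51/13 s; triangle areas 36/13 + 49/13 = 85/13 m
5–7 s: v = 0 at t = 37/6 s; triangle areas 49/12 + 25/12 = 37/6 m
Total distance = 1061/39 m

1061/39 m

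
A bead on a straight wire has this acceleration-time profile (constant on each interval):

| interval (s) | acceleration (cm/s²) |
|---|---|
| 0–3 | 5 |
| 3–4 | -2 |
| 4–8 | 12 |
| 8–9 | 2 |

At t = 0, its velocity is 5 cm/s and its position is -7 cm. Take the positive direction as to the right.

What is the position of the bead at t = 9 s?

On each constant-a segment, Δv = aΔt and Δx = v₀Δt + ½aΔt²; chain segment to segment.
0–3 s: v starts 5 cm/s; Δx = 5·3 + ½·5·3² = 37.5 cm; v ends 20 cm/s.
3–4 s: v starts 20 cm/s; Δx = 20·1 + ½·-2·1² = 19 cm; v ends 18 cm/s.
4–8 s: v starts 18 cm/s; Δx = 18·4 + ½·12·4² = 168 cm; v ends 66 cm/s.
8–9 s: v starts 66 cm/s; Δx = 66·1 + ½·2·1² = 67 cm; v ends 68 cm/s.
x(9) = -7 + Σ Δx = 284.5 cm.

284.5 cm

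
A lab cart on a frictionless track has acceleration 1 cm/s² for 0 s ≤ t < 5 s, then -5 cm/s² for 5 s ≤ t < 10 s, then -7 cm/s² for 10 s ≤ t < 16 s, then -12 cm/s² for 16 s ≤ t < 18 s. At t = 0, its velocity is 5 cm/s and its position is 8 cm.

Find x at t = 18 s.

-321 cm

On each constant-a segment, Δv = aΔt and Δx = v₀Δt + ½aΔt²; chain segment to segment.
0–5 s: v starts 5 cm/s; Δx = 5·5 + ½·1·5² = 37.5 cm; v ends 10 cm/s.
5–10 s: v starts 10 cm/s; Δx = 10·5 + ½·-5·5² = -12.5 cm; v ends -15 cm/s.
10–16 s: v starts -15 cm/s; Δx = -15·6 + ½·-7·6² = -216 cm; v ends -57 cm/s.
16–18 s: v starts -57 cm/s; Δx = -57·2 + ½·-12·2² = -138 cm; v ends -81 cm/s.
x(18) = 8 + Σ Δx = -321 cm.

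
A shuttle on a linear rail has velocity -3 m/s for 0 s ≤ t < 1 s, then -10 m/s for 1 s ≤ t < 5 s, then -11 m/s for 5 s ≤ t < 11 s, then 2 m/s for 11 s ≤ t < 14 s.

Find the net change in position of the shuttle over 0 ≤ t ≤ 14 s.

-103 m

Displacement is the signed area under the v-t curve.
0–1 s: -3 × 1 = -3 m
1–5 s: -10 × 4 = -40 m
5–11 s: -11 × 6 = -66 m
11–14 s: 2 × 3 = 6 m
Net displacement = -103 m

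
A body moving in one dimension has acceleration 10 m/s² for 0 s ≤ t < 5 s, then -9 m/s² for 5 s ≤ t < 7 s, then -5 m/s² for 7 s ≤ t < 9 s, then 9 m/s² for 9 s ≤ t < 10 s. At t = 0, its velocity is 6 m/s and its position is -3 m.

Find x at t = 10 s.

344.5 m

On each constant-a segment, Δv = aΔt and Δx = v₀Δt + ½aΔt²; chain segment to segment.
0–5 s: v starts 6 m/s; Δx = 6·5 + ½·10·5² = 155 m; v ends 56 m/s.
5–7 s: v starts 56 m/s; Δx = 56·2 + ½·-9·2² = 94 m; v ends 38 m/s.
7–9 s: v starts 38 m/s; Δx = 38·2 + ½·-5·2² = 66 m; v ends 28 m/s.
9–10 s: v starts 28 m/s; Δx = 28·1 + ½·9·1² = 32.5 m; v ends 37 m/s.
x(10) = -3 + Σ Δx = 344.5 m.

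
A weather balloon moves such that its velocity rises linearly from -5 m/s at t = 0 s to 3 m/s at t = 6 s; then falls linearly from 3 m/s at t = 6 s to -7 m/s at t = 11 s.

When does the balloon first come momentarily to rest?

t = 3.75 s

v changes sign on 0–6 s (from -5 to 3); the graph is linear there, so v = 0 at t = 0 + (5)·(6 − 0)/(3 − -5) = 3.75 s.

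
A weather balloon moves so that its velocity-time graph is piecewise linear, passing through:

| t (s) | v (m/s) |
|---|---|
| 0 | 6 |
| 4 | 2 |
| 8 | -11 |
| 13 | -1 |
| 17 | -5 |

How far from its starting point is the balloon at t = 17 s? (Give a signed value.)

-44 m

Displacement is the signed area under the v-t curve.
0–4 s: ½(6 + 2)(4) = 16 m
4–8 s: ½(2 + -11)(4) = -18 m
8–13 s: ½(-11 + -1)(5) = -30 m
13–17 s: ½(-1 + -5)(4) = -12 m
Net displacement = -44 m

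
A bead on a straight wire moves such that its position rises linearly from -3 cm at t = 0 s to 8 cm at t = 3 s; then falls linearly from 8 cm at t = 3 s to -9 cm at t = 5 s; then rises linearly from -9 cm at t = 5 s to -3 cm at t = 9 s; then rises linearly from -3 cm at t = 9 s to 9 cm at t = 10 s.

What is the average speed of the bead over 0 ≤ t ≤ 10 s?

Average speed = (total path length)/(elapsed time); on a piecewise-linear x-t graph the path length is Σ|Δx|.
0–3 s: |Δx| = |8 − -3| = 11 cm
3–5 s: |Δx| = |-9 − 8| = 17 cm
5–9 s: |Δx| = |-3 − -9| = 6 cm
9–10 s: |Δx| = |9 − -3| = 12 cm
Total path = 46 cm; average speed = 46/10 = 4.6 cm/s.

4.6 cm/s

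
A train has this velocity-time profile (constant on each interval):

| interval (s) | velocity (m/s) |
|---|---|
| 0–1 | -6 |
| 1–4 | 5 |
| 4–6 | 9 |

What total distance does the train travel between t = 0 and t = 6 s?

Distance (not displacement) is the total path length: add the absolute areas under v-t.
0–1 s: |-6| × 1 = 6 m
1–4 s: |5| × 3 = 15 m
4–6 s: |9| × 2 = 18 m
Total distance = 39 m

39 m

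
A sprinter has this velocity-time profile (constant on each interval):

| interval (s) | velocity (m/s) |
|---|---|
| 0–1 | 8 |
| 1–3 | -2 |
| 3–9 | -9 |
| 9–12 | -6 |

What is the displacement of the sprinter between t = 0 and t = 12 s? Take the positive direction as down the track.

Net displacement equals the area under the velocity-time graph (areas below the axis count negative).
0–1 s: 8 × 1 = 8 m
1–3 s: -2 × 2 = -4 m
3–9 s: -9 × 6 = -54 m
9–12 s: -6 × 3 = -18 m
Net displacement = -68 m

-68 m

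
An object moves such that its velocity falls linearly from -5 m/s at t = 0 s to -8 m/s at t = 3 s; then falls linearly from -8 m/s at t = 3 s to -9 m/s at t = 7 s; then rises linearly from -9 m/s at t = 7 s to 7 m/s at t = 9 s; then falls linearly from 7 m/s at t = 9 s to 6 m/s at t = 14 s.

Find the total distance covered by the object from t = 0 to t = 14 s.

94.125 m

Total distance travelled is ∫|v| dt — sum the magnitudes of each area piece.
0–3 s: |½(-5 + -8)(3)| = 19.5 m
3–7 s: |½(-8 + -9)(4)| = 34 m
7–9 s: v = 0 at t = 8.125 s; triangle areas 5.0625 + 3.0625 = 8.125 m
9–14 s: |½(7 + 6)(5)| = 32.5 m
Total distance = 94.125 m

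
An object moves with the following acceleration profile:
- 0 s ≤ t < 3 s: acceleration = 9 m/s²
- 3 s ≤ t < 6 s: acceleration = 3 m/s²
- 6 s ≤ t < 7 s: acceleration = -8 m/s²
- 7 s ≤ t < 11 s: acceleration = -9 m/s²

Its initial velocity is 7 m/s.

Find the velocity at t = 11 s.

-1 m/s

Δv equals the area under the a-t graph; then v = v₀ + Δv.
0–3 s: 9 × 3 = 27 m/s
3–6 s: 3 × 3 = 9 m/s
6–7 s: -8 × 1 = -8 m/s
7–11 s: -9 × 4 = -36 m/s
Δv = -8 m/s, so v(11) = 7 + (-8) = -1 m/s.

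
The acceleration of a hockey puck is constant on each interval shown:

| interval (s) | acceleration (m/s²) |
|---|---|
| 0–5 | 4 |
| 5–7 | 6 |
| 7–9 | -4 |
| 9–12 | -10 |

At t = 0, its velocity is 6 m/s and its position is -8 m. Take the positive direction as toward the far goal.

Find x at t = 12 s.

249 m

On each constant-a segment, Δv = aΔt and Δx = v₀Δt + ½aΔt²; chain segment to segment.
0–5 s: v starts 6 m/s; Δx = 6·5 + ½·4·5² = 80 m; v ends 26 m/s.
5–7 s: v starts 26 m/s; Δx = 26·2 + ½·6·2² = 64 m; v ends 38 m/s.
7–9 s: v starts 38 m/s; Δx = 38·2 + ½·-4·2² = 68 m; v ends 30 m/s.
9–12 s: v starts 30 m/s; Δx = 30·3 + ½·-10·3² = 45 m; v ends 0 m/s.
x(12) = -8 + Σ Δx = 249 m.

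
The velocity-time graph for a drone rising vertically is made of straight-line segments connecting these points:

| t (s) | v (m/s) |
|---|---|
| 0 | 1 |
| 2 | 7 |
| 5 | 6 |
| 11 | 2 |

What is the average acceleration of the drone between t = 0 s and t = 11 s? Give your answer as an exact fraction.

1/11 m/s²

Average acceleration = Δv/Δt = (2 − 1)/(11 − 0) = 1/11 m/s².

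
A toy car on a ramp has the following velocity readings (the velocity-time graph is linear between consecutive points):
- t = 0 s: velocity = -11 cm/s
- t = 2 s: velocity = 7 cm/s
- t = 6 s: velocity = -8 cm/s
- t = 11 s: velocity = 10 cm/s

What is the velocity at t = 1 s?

-2 cm/s

On 0–2 s the graph is linear from -11 to 7 cm/s: v(1) = -11 + (7 − -11)·(1 − 0)/(2 − 0) = -2 cm/s.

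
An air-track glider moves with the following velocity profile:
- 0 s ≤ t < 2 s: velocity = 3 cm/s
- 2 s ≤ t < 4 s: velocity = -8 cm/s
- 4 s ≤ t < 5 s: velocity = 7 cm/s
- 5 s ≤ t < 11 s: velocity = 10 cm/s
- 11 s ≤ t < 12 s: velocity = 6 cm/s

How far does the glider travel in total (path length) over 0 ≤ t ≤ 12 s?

Total distance travelled is ∫|v| dt — sum the magnitudes of each area piece.
0–2 s: |3| × 2 = 6 cm
2–4 s: |-8| × 2 = 16 cm
4–5 s: |7| × 1 = 7 cm
5–11 s: |10| × 6 = 60 cm
11–12 s: |6| × 1 = 6 cm
Total distance = 95 cm

95 cm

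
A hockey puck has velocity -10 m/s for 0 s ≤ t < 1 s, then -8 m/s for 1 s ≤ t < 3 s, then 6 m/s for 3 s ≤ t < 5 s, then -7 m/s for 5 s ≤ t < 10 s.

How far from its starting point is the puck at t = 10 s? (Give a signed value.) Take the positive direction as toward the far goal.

Displacement is the signed area under the v-t curve.
0–1 s: -10 × 1 = -10 m
1–3 s: -8 × 2 = -16 m
3–5 s: 6 × 2 = 12 m
5–10 s: -7 × 5 = -35 m
Net displacement = -49 m

-49 m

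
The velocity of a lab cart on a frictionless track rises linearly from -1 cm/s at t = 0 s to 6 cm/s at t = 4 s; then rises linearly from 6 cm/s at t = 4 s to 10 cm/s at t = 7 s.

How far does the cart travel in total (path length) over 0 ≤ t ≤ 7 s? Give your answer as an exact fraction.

Total distance travelled is ∫|v| dt — sum the magnitudes of each area piece.
0–4 s: v = 0 at t = 4/7 s; triangle areas 2/7 + 72/7 = 74/7 cm
4–7 s: |½(6 + 10)(3)| = 24 cm
Total distance = 242/7 cm

242/7 cm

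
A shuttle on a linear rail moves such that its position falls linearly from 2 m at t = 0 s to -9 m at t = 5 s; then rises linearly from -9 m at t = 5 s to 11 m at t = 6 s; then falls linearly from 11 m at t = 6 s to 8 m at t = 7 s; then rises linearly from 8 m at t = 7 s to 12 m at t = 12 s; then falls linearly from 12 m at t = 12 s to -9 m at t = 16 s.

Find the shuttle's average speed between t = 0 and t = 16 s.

Average speed = (total path length)/(elapsed time); on a piecewise-linear x-t graph the path length is Σ|Δx|.
0–5 s: |Δx| = |-9 − 2| = 11 m
5–6 s: |Δx| = |11 − -9| = 20 m
6–7 s: |Δx| = |8 − 11| = 3 m
7–12 s: |Δx| = |12 − 8| = 4 m
12–16 s: |Δx| = |-9 − 12| = 21 m
Total path = 59 m; average speed = 59/16 = 3.6875 m/s.

3.6875 m/s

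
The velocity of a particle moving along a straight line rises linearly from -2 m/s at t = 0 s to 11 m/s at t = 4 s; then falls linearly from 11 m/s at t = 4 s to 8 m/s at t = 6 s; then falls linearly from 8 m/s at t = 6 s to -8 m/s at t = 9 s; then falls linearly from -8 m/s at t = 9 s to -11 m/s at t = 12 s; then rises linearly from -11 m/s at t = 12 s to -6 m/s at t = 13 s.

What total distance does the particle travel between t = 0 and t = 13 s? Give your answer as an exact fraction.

1134/13 m

Distance (not displacement) is the total path length: add the absolute areas under v-t.
0–4 s: v = 0 at t = 8/13 s; triangle areas 8/13 + 242/13 = 250/13 m
4–6 s: |½(11 + 8)(2)| = 19 m
6–9 s: v = 0 at t = 7.5 s; triangle areas 6 + 6 = 12 m
9–12 s: |½(-8 + -11)(3)| = 28.5 m
12–13 s: |½(-11 + -6)(1)| = 8.5 m
Total distance = 1134/13 m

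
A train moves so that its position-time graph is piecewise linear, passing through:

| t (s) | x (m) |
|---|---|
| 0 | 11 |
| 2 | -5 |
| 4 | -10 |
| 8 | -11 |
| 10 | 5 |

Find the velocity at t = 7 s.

-0.25 m/s

Velocity is the slope of the x-t graph on 4–8 s: (-11 − -10)/(8 − 4) = -0.25 m/s.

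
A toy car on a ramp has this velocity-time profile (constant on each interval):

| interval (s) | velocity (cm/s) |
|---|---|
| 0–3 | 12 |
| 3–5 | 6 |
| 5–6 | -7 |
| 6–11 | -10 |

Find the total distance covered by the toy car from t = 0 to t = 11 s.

Distance (not displacement) is the total path length: add the absolute areas under v-t.
0–3 s: |12| × 3 = 36 cm
3–5 s: |6| × 2 = 12 cm
5–6 s: |-7| × 1 = 7 cm
6–11 s: |-10| × 5 = 50 cm
Total distance = 105 cm

105 cm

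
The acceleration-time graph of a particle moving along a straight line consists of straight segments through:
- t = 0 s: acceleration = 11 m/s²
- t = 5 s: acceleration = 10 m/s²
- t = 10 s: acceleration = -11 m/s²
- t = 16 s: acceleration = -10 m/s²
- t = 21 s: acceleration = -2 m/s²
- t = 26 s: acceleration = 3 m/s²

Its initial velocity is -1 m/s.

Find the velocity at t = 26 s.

Δv equals the area under the a-t graph; then v = v₀ + Δv.
0–5 s: ½(11 + 10)(5) = 52.5 m/s
5–10 s: ½(10 + -11)(5) = -2.5 m/s
10–16 s: ½(-11 + -10)(6) = -63 m/s
16–21 s: ½(-10 + -2)(5) = -30 m/s
21–26 s: ½(-2 + 3)(5) = 2.5 m/s
Δv = -40.5 m/s, so v(26) = -1 + (-40.5) = -41.5 m/s.

-41.5 m/s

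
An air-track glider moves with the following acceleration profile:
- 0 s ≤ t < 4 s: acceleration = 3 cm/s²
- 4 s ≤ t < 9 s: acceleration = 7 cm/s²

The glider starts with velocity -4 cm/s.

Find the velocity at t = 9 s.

43 cm/s

Δv equals the area under the a-t graph; then v = v₀ + Δv.
0–4 s: 3 × 4 = 12 cm/s
4–9 s: 7 × 5 = 35 cm/s
Δv = 47 cm/s, so v(9) = -4 + (47) = 43 cm/s.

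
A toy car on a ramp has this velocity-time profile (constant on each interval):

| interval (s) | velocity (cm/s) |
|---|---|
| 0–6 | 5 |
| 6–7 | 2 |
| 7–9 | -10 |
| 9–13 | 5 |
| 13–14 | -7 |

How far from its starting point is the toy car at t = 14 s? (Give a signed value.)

25 cm

Displacement is the signed area under the v-t curve.
0–6 s: 5 × 6 = 30 cm
6–7 s: 2 × 1 = 2 cm
7–9 s: -10 × 2 = -20 cm
9–13 s: 5 × 4 = 20 cm
13–14 s: -7 × 1 = -7 cm
Net displacement = 25 cm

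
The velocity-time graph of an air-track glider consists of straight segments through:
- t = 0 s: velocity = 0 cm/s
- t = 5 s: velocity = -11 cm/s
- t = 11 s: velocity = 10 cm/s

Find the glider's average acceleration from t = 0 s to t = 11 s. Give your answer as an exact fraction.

10/11 cm/s²

Average acceleration = Δv/Δt = (10 − 0)/(11 − 0) = 10/11 cm/s².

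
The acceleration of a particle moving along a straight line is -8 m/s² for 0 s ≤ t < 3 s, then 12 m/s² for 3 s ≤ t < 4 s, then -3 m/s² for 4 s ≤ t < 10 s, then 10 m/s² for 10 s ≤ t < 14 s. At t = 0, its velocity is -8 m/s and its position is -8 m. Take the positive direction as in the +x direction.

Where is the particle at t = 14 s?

-340 m

On each constant-a segment, Δv = aΔt and Δx = v₀Δt + ½aΔt²; chain segment to segment.
0–3 s: v starts -8 m/s; Δx = -8·3 + ½·-8·3² = -60 m; v ends -32 m/s.
3–4 s: v starts -32 m/s; Δx = -32·1 + ½·12·1² = -26 m; v ends -20 m/s.
4–10 s: v starts -20 m/s; Δx = -20·6 + ½·-3·6² = -174 m; v ends -38 m/s.
10–14 s: v starts -38 m/s; Δx = -38·4 + ½·10·4² = -72 m; v ends 2 m/s.
x(14) = -8 + Σ Δx = -340 m.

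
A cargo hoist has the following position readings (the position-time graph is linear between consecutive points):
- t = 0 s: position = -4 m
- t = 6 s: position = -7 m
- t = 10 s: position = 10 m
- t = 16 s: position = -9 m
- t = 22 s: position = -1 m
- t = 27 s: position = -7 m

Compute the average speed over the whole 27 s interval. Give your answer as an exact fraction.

53/27 m/s

Average speed = (total path length)/(elapsed time); on a piecewise-linear x-t graph the path length is Σ|Δx|.
0–6 s: |Δx| = |-7 − -4| = 3 m
6–10 s: |Δx| = |10 − -7| = 17 m
10–16 s: |Δx| = |-9 − 10| = 19 m
16–22 s: |Δx| = |-1 − -9| = 8 m
22–27 s: |Δx| = |-7 − -1| = 6 m
Total path = 53 m; average speed = 53/27 = 53/27 m/s.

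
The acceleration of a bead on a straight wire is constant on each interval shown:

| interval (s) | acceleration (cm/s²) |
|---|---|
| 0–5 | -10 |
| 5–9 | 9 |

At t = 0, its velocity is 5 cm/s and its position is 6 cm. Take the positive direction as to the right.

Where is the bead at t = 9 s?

-202 cm

On each constant-a segment, Δv = aΔt and Δx = v₀Δt + ½aΔt²; chain segment to segment.
0–5 s: v starts 5 cm/s; Δx = 5·5 + ½·-10·5² = -100 cm; v ends -45 cm/s.
5–9 s: v starts -45 cm/s; Δx = -45·4 + ½·9·4² = -108 cm; v ends -9 cm/s.
x(9) = 6 + Σ Δx = -202 cm.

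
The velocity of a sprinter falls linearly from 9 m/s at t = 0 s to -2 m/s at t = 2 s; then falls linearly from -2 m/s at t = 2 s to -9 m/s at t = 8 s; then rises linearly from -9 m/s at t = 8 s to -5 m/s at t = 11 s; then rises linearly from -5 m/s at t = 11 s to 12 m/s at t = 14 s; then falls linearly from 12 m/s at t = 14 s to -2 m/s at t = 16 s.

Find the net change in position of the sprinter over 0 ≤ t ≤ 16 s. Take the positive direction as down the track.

Displacement is the signed area under the v-t curve.
0–2 s: ½(9 + -2)(2) = 7 m
2–8 s: ½(-2 + -9)(6) = -33 m
8–11 s: ½(-9 + -5)(3) = -21 m
11–14 s: ½(-5 + 12)(3) = 10.5 m
14–16 s: ½(12 + -2)(2) = 10 m
Net displacement = -26.5 m

-26.5 m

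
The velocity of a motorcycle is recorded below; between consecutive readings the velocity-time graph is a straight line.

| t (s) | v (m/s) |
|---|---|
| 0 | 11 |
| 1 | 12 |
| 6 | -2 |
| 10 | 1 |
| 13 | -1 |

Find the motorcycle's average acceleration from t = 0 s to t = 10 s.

Average acceleration = Δv/Δt = (1 − 11)/(10 − 0) = -1 m/s².

-1 m/s²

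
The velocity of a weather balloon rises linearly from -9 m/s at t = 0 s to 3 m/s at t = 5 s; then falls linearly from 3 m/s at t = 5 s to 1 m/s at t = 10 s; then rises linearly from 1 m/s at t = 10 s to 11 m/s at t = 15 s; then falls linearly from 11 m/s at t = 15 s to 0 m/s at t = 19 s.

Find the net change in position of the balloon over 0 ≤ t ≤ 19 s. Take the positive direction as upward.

47 m

Displacement is the signed area under the v-t curve.
0–5 s: ½(-9 + 3)(5) = -15 m
5–10 s: ½(3 + 1)(5) = 10 m
10–15 s: ½(1 + 11)(5) = 30 m
15–19 s: ½(11 + 0)(4) = 22 m
Net displacement = 47 m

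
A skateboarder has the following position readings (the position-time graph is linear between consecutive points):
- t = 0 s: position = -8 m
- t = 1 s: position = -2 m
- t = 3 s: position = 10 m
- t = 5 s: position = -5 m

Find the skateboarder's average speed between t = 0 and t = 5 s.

Average speed = (total path length)/(elapsed time); on a piecewise-linear x-t graph the path length is Σ|Δx|.
0–1 s: |Δx| = |-2 − -8| = 6 m
1–3 s: |Δx| = |10 − -2| = 12 m
3–5 s: |Δx| = |-5 − 10| = 15 m
Total path = 33 m; average speed = 33/5 = 6.6 m/s.

6.6 m/s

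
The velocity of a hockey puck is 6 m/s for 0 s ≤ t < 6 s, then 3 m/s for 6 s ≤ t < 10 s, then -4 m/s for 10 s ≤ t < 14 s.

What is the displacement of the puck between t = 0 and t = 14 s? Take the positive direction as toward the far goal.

32 m

Net displacement equals the area under the velocity-time graph (areas below the axis count negative).
0–6 s: 6 × 6 = 36 m
6–10 s: 3 × 4 = 12 m
10–14 s: -4 × 4 = -16 m
Net displacement = 32 m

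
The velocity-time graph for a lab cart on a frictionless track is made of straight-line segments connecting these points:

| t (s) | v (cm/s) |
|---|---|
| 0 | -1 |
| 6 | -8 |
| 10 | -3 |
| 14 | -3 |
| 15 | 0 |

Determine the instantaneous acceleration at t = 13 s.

0 cm/s²

Acceleration is the slope of the v-t graph on 10–14 s: (-3 − -3)/(14 − 10) = 0 cm/s².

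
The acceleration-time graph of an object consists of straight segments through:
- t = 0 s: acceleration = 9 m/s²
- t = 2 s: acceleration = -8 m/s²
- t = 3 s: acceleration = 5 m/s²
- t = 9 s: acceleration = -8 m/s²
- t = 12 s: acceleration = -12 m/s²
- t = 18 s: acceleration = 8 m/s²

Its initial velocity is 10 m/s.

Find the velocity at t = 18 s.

-41.5 m/s

Δv equals the area under the a-t graph; then v = v₀ + Δv.
0–2 s: ½(9 + -8)(2) = 1 m/s
2–3 s: ½(-8 + 5)(1) = -1.5 m/s
3–9 s: ½(5 + -8)(6) = -9 m/s
9–12 s: ½(-8 + -12)(3) = -30 m/s
12–18 s: ½(-12 + 8)(6) = -12 m/s
Δv = -51.5 m/s, so v(18) = 10 + (-51.5) = -41.5 m/s.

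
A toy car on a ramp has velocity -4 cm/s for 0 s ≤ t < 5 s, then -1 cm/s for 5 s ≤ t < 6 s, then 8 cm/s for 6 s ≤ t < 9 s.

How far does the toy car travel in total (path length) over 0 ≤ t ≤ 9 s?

45 cm

Total distance travelled is ∫|v| dt — sum the magnitudes of each area piece.
0–5 s: |-4| × 5 = 20 cm
5–6 s: |-1| × 1 = 1 cm
6–9 s: |8| × 3 = 24 cm
Total distance = 45 cm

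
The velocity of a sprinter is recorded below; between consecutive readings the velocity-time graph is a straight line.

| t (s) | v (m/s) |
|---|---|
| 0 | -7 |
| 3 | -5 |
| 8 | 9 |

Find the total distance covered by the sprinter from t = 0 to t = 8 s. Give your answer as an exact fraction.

517/14 m

Total distance travelled is ∫|v| dt — sum the magnitudes of each area piece.
0–3 s: |½(-7 + -5)(3)| = 18 m
3–8 s: v = 0 at t = 67/14 s; triangle areas 125/28 + 405/28 = 265/14 m
Total distance = 517/14 m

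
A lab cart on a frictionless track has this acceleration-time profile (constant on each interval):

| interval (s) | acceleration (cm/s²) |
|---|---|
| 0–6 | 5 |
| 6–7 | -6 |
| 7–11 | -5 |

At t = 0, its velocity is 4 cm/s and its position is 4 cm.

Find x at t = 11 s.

On each constant-a segment, Δv = aΔt and Δx = v₀Δt + ½aΔt²; chain segment to segment.
0–6 s: v starts 4 cm/s; Δx = 4·6 + ½·5·6² = 114 cm; v ends 34 cm/s.
6–7 s: v starts 34 cm/s; Δx = 34·1 + ½·-6·1² = 31 cm; v ends 28 cm/s.
7–11 s: v starts 28 cm/s; Δx = 28·4 + ½·-5·4² = 72 cm; v ends 8 cm/s.
x(11) = 4 + Σ Δx = 221 cm.

221 cm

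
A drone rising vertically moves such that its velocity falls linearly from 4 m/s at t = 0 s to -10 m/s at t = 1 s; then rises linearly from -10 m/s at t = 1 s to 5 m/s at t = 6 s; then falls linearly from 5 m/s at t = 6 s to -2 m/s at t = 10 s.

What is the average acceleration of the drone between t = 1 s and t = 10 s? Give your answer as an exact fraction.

Average acceleration = Δv/Δt = (-2 − -10)/(10 − 1) = 8/9 m/s².

8/9 m/s²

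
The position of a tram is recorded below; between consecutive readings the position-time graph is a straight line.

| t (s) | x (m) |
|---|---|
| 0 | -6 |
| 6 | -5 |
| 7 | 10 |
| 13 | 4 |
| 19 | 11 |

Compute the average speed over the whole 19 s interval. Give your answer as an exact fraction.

29/19 m/s

Average speed = (total path length)/(elapsed time); on a piecewise-linear x-t graph the path length is Σ|Δx|.
0–6 s: |Δx| = |-5 − -6| = 1 m
6–7 s: |Δx| = |10 − -5| = 15 m
7–13 s: |Δx| = |4 − 10| = 6 m
13–19 s: |Δx| = |11 − 4| = 7 m
Total path = 29 m; average speed = 29/19 = 29/19 m/s.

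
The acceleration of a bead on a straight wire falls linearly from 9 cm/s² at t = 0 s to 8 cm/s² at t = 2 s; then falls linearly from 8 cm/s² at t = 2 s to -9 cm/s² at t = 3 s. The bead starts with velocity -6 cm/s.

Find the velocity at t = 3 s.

Δv equals the area under the a-t graph; then v = v₀ + Δv.
0–2 s: ½(9 + 8)(2) = 17 cm/s
2–3 s: ½(8 + -9)(1) = -0.5 cm/s
Δv = 16.5 cm/s, so v(3) = -6 + (16.5) = 10.5 cm/s.

10.5 cm/s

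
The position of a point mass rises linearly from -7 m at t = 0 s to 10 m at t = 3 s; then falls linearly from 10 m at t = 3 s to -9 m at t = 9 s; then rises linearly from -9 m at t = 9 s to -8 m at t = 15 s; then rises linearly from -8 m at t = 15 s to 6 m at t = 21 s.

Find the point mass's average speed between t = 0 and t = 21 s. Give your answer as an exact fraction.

17/7 m/s

Average speed = (total path length)/(elapsed time); on a piecewise-linear x-t graph the path length is Σ|Δx|.
0–3 s: |Δx| = |10 − -7| = 17 m
3–9 s: |Δx| = |-9 − 10| = 19 m
9–15 s: |Δx| = |-8 − -9| = 1 m
15–21 s: |Δx| = |6 − -8| = 14 m
Total path = 51 m; average speed = 51/21 = 17/7 m/s.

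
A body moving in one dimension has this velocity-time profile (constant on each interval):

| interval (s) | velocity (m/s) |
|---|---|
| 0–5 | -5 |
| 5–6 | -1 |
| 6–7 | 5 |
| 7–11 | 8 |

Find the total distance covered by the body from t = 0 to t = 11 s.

63 m

Distance (not displacement) is the total path length: add the absolute areas under v-t.
0–5 s: |-5| × 5 = 25 m
5–6 s: |-1| × 1 = 1 m
6–7 s: |5| × 1 = 5 m
7–11 s: |8| × 4 = 32 m
Total distance = 63 m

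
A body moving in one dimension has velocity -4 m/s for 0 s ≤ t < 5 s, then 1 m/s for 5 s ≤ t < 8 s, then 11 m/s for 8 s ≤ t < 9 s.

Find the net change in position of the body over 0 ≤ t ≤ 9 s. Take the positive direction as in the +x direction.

-6 m

Displacement is the signed area under the v-t curve.
0–5 s: -4 × 5 = -20 m
5–8 s: 1 × 3 = 3 m
8–9 s: 11 × 1 = 11 m
Net displacement = -6 m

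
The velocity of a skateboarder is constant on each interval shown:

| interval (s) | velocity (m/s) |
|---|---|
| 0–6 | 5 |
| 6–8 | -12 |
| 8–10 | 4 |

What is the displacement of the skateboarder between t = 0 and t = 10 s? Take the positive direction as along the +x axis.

Net displacement equals the area under the velocity-time graph (areas below the axis count negative).
0–6 s: 5 × 6 = 30 m
6–8 s: -12 × 2 = -24 m
8–10 s: 4 × 2 = 8 m
Net displacement = 14 m

14 m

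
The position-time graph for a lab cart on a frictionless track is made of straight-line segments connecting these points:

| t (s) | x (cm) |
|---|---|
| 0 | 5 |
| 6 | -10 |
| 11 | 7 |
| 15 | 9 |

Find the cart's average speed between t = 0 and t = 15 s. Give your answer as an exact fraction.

Average speed = (total path length)/(elapsed time); on a piecewise-linear x-t graph the path length is Σ|Δx|.
0–6 s: |Δx| = |-10 − 5| = 15 cm
6–11 s: |Δx| = |7 − -10| = 17 cm
11–15 s: |Δx| = |9 − 7| = 2 cm
Total path = 34 cm; average speed = 34/15 = 34/15 cm/s.

34/15 cm/s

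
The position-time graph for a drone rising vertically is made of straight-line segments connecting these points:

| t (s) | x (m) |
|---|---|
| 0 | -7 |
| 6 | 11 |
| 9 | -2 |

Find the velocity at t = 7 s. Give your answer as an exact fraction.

Velocity is the slope of the x-t graph on 6–9 s: (-2 − 11)/(9 − 6) = -13/3 m/s.

-13/3 m/s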